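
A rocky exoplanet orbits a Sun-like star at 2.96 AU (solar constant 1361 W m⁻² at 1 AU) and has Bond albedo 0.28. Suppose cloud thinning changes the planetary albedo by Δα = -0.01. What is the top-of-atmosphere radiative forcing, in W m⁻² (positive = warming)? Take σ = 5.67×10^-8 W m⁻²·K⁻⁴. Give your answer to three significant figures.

0.388 W m⁻²

Irradiance scales as 1/d², so S = 1361 W m⁻² × (1/2.96)² = 155.3 W m⁻².
ΔF = −(S/4)Δα = −(155.3/4)×(-0.01) = 0.3883 W m⁻².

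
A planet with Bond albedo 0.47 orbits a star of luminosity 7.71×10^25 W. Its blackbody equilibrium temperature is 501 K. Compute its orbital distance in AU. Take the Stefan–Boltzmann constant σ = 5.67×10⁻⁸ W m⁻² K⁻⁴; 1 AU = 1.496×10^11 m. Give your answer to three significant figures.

Energy balance gives S = 4σT⁴/(1−α) = 26960 W m⁻².
S = L/(4πd²) → d = √(L/4πS) = √(7.71×10^25/(4π·26960)) = 1.509×10^10 m = 0.1008 AU.

0.101 AU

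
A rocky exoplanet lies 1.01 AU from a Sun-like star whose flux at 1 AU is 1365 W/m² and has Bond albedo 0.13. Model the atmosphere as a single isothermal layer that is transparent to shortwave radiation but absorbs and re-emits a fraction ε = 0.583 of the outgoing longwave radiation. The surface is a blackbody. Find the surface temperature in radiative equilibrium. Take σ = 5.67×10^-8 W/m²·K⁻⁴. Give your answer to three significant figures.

292 K

Irradiance scales as 1/d², so S = 1365 W/m² × (1/1.01)² = 1338 W/m².
The planet radiates to space at T_e = [S(1−α)/(4σ)]^(1/4) = 267.7 K.
For a single slab of emissivity ε, T_s⁴ = 2T_e⁴/(2−ε); thus T_s = 267.7·(1.411)^(1/4) = 291.7 K.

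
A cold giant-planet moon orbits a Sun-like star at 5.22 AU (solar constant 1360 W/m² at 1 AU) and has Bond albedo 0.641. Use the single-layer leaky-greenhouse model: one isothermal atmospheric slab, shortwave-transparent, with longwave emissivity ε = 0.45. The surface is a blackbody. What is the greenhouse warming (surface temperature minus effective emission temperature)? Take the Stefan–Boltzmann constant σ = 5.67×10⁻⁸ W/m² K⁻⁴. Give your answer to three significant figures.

Flux at the orbit: S = 1360/(5.22)² = 49.91 W/m².
At the top of the atmosphere, σT_e⁴ = S(1−α)/4 = 4.480 W/m², giving T_e = 94.28 K.
The surface balance (absorbed SW + ε·downward IR = σT_s⁴) with T_a⁴ = T_s⁴/2 reduces to T_s = T_e·[2/(2−ε)]^¼ = 100.5 K.
The atmosphere warms the surface by 6.203 K.

6.20 kelvin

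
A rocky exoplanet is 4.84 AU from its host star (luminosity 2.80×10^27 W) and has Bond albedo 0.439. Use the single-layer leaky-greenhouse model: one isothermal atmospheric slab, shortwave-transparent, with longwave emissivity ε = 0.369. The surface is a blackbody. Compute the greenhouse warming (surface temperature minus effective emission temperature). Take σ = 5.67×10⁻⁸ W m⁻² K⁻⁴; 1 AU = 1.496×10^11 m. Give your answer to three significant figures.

d = 4.84 × 1.496×10^11 m = 7.241×10^11 m.
Spreading L over a sphere of radius d: S = 2.80×10^27/(4π·7.24×10^11²) = 425.0 W m⁻².
Effective emission temperature (TOA balance): σT_e⁴ = S(1−α)/4 = 59.61 W m⁻² → T_e = 180.1 K.
For a single slab of emissivity ε, T_s⁴ = 2T_e⁴/(2−ε); thus T_s = 180.1·(1.226)^(1/4) = 189.5 K.
The atmosphere warms the surface by 9.419 K.

9.42 kelvin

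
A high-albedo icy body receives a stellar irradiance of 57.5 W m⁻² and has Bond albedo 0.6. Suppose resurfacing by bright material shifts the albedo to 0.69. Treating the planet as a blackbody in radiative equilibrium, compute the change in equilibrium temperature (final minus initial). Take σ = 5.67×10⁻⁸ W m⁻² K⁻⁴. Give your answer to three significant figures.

-6.20 kelvin

Initial: T₁ = [S(1−0.6)/(4σ)]^(1/4) = 100.4 K.
After:  T₂ = [57.50·0.31/(4σ)]^(1/4) = 94.16 K.
ΔT = T₂ − T₁ = -6.195 K.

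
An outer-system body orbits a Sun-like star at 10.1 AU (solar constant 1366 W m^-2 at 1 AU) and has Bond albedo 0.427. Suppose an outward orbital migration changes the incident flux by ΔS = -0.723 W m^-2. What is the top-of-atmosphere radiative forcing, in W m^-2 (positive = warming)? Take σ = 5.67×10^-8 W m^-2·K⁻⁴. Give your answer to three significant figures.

Irradiance scales as 1/d², so S = 1366 W m^-2 × (1/10.1)² = 13.39 W m^-2.
Only a fraction (1−α) is absorbed and it's spread over 4πR², so ΔF = (1−α)ΔS/4 = -0.1036 W m^-2.

-0.104 W m^-2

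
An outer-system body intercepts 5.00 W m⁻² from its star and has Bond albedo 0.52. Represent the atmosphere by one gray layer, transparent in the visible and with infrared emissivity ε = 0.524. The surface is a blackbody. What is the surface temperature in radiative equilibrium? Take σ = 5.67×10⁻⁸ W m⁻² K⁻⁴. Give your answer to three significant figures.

Effective emission temperature (TOA balance): σT_e⁴ = S(1−α)/4 = 0.6000 W m⁻² → T_e = 57.04 K.
For a single slab of emissivity ε, T_s⁴ = 2T_e⁴/(2−ε); thus T_s = 57.04·(1.355)^(1/4) = 61.54 K.

61.5 kelvin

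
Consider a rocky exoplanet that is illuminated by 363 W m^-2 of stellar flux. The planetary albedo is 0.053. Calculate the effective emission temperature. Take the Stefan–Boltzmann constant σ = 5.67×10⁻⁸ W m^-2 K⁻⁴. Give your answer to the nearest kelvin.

197 K

The planet absorbs (1−α)S over its disc πR² and re-emits over 4πR², so the mean absorbed flux is (1−0.053)·363.0/4 = 85.94 W m^-2.
Balancing against σT⁴: T = (85.94/5.67×10⁻⁸)^(1/4) = 197.3 K.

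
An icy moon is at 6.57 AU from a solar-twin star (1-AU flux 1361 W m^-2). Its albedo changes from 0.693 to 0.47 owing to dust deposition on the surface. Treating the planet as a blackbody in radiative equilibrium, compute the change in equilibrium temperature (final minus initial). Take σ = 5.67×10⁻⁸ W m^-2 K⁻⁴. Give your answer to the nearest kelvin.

By the inverse-square law, S = 1361/6.57² = 31.53 W m^-2.
With α = 0.693, T₁ = 80.83 K.
Final:   T₂ = [S(1−0.47)/(4σ)]^(1/4) = 92.65 K.
Change: 92.65 − 80.83 = 11.82 K.

12 K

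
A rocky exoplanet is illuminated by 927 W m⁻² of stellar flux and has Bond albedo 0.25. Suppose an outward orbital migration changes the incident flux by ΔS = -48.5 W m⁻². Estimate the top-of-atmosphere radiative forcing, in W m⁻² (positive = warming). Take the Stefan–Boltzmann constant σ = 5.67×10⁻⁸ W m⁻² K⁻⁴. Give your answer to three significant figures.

Only a fraction (1−α) is absorbed and it's spread over 4πR², so ΔF = (1−α)ΔS/4 = -9.094 W m⁻².

-9.09 W m⁻²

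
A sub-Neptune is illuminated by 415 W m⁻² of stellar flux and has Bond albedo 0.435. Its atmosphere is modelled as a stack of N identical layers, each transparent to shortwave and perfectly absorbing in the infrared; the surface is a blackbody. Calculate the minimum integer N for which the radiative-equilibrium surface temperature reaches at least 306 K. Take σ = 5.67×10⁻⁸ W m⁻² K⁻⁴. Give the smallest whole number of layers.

The effective emission temperature is T_e = [S(1−α)/(4σ)]^¼ = 179.3 K.
Need (N+1)T_e⁴ ≥ T_s⁴, i.e. N+1 ≥ (306/179.3)⁴ = 8.481.
The minimum whole number is N = 8.

8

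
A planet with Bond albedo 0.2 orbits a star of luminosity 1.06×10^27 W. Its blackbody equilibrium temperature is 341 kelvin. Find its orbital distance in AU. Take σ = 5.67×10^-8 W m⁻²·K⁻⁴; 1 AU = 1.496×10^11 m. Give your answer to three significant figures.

Energy balance gives S = 4σT⁴/(1−α) = 3833 W m⁻².
Then d = [L/(4πS)]^(1/2) = 1.483×10^11 m, i.e. 0.9916 AU.

0.992 AU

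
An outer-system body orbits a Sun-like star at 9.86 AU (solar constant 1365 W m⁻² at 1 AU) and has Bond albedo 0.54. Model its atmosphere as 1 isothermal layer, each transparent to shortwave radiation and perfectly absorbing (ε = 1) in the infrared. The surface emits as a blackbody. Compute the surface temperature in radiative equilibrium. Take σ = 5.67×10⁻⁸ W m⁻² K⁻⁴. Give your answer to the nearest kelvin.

87 K

Flux at the orbit: S = 1365/(9.86)² = 14.04 W m⁻².
The effective emission temperature is T_e = [S(1−α)/(4σ)]^¼ = 73.05 K.
With N = 1 opaque layers, T_s = (N+1)^(1/4)·T_e = 2^(1/4)·73.05 = 86.87 K.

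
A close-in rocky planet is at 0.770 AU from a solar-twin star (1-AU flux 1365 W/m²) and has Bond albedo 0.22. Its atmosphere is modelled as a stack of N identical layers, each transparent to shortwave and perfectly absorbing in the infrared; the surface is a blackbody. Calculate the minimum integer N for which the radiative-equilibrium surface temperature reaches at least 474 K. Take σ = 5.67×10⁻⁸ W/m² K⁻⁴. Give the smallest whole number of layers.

Irradiance scales as 1/d², so S = 1365 W/m² × (1/0.770)² = 2302 W/m².
OLR = S(1−α)/4 = 448.9 W/m²; the top layer radiates at T_e = 298.3 K.
Since T_s⁴ = (N+1)T_e⁴, we need N ≥ (T_s/T_e)⁴ − 1 = 5.375.
The minimum whole number is N = 6.

6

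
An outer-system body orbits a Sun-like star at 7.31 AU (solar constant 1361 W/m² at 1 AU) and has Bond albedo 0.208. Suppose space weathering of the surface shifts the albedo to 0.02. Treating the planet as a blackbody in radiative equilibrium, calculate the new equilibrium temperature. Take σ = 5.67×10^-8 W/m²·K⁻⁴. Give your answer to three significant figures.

102 K

Irradiance scales as 1/d², so S = 1361 W/m² × (1/7.31)² = 25.47 W/m².
New equilibrium: T₂ = [(1−0.02)·25.47/(4σ)]^(1/4) = 102.4 K.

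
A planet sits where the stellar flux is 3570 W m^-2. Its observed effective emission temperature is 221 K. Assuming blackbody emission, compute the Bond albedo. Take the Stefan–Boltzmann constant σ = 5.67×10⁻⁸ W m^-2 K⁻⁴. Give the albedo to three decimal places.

From σT⁴ = S(1−α)/4 we invert for α: 1−α = 4σT⁴/S.
4σT⁴ = 4·5.67×10⁻⁸·(221)⁴ = 541.0 W m^-2.
1−α = 541.0/3570 = 0.1515, so α = 0.8485.

0.848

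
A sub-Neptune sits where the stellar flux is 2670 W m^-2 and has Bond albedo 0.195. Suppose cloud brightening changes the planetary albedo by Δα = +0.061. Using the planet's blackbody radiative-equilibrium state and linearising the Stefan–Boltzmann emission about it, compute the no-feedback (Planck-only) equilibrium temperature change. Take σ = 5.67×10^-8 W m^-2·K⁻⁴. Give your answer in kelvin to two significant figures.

-5.9 kelvin

Reference equilibrium: T_e = [S(1−α)/(4σ)]^(1/4) = 312.0 K.
ΔF = −(S/4)Δα = −(2670/4)×(+0.061) = -40.72 W m^-2.
Planck response: λ_P = 4σT_e³ = 4·5.67×10⁻⁸·(312.0)³ = 6.889 W m^-2/K.
Hence the no-feedback warming is ΔF/(4σT_e³) = -5.91 K.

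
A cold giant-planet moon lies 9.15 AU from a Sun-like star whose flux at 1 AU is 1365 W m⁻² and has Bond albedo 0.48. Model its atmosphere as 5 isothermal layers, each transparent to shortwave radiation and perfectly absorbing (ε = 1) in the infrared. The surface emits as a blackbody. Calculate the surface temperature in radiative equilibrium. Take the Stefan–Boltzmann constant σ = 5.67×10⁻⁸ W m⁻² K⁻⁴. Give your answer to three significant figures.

122 K

Flux at the orbit: S = 1365/(9.15)² = 16.30 W m⁻².
OLR = S(1−α)/4 = 2.120 W m⁻²; the top layer radiates at T_e = 78.19 K.
For an N-layer opaque stack, T_s⁴ = (N+1)T_e⁴, hence T_s = (6)^(1/4)×78.19 K = 122.4 K.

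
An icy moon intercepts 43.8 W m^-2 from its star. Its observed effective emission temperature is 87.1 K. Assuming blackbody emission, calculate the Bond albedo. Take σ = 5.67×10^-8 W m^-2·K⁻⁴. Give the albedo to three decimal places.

Energy balance: S(1−α)/4 = σT⁴, so 1−α = 4σT⁴/S.
4σT⁴ = 4·5.67×10⁻⁸·(87.1)⁴ = 13.05 W m^-2.
1−α = 13.05/43.80 = 0.2980, so α = 0.7020.

0.702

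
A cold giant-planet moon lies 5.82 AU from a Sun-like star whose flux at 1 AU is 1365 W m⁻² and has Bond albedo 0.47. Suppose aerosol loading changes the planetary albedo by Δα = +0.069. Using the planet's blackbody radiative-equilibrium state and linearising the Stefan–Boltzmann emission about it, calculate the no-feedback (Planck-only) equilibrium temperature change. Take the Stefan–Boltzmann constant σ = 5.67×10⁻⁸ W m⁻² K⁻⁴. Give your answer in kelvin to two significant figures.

-3.2 kelvin

Flux at the orbit: S = 1365/(5.82)² = 40.30 W m⁻².
Unperturbed T_e = [40.30·(1−0.47)/(4σ)]^¼ = 98.51 K.
The change in absorbed flux is Δ[S(1−α)/4] = −SΔα/4 = -0.6951 W m⁻².
Planck response: λ_P = 4σT_e³ = 4·5.67×10⁻⁸·(98.51)³ = 0.2168 W m⁻²/K.
Hence the no-feedback warming is ΔF/(4σT_e³) = -3.21 K.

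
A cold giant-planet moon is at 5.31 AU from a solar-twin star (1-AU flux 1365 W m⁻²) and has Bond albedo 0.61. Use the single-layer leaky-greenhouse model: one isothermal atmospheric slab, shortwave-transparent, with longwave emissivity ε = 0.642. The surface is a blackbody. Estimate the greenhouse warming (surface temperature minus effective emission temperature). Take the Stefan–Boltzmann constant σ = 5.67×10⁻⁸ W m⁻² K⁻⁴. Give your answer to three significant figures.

By the inverse-square law, S = 1365/5.31² = 48.41 W m⁻².
At the top of the atmosphere, σT_e⁴ = S(1−α)/4 = 4.720 W m⁻², giving T_e = 95.52 K.
The surface balance (absorbed SW + ε·downward IR = σT_s⁴) with T_a⁴ = T_s⁴/2 reduces to T_s = T_e·[2/(2−ε)]^¼ = 105.2 K.
Greenhouse warming: T_s − T_e = 9.707 K.

9.71 K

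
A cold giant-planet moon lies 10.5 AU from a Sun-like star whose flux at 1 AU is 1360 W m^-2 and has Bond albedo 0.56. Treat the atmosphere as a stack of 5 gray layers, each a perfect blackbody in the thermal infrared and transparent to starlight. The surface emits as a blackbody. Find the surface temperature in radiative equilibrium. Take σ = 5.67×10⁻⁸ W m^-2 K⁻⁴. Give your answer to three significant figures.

109 kelvin

Irradiance scales as 1/d², so S = 1360 W m^-2 × (1/10.5)² = 12.34 W m^-2.
Top-of-atmosphere balance: σT_e⁴ = S(1−α)/4 = 1.357 W m^-2 → T_e = 69.94 K.
For an N-layer opaque stack, T_s⁴ = (N+1)T_e⁴, hence T_s = (6)^(1/4)×69.94 K = 109.5 K.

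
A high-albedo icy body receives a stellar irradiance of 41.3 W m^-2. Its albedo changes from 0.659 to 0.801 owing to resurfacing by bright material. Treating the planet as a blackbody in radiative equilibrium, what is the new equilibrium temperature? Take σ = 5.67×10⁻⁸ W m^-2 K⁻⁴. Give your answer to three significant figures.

T₂ = [S(1−α₂)/(4σ)]^(1/4) = [41.30·0.199/(4σ)]^(1/4) = 77.59 K.

77.6 kelvin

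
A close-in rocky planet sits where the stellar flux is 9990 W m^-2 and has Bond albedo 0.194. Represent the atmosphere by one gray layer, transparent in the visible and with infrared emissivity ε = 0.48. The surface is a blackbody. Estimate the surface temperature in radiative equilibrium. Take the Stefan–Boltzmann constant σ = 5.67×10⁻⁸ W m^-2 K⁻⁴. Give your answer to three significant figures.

Effective emission temperature (TOA balance): σT_e⁴ = S(1−α)/4 = 2013 W m^-2 → T_e = 434.1 K.
The surface balance (absorbed SW + ε·downward IR = σT_s⁴) with T_a⁴ = T_s⁴/2 reduces to T_s = T_e·[2/(2−ε)]^¼ = 464.9 K.

465 kelvin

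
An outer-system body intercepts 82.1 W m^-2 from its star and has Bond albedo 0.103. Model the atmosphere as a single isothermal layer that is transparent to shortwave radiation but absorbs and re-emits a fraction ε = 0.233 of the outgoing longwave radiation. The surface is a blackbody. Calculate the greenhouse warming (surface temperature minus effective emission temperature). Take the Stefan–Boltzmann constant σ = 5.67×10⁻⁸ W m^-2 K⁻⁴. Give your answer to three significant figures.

4.22 K

At the top of the atmosphere, σT_e⁴ = S(1−α)/4 = 18.41 W m^-2, giving T_e = 134.2 K.
The surface balance (absorbed SW + ε·downward IR = σT_s⁴) with T_a⁴ = T_s⁴/2 reduces to T_s = T_e·[2/(2−ε)]^¼ = 138.5 K.
Greenhouse warming: T_s − T_e = 4.222 K.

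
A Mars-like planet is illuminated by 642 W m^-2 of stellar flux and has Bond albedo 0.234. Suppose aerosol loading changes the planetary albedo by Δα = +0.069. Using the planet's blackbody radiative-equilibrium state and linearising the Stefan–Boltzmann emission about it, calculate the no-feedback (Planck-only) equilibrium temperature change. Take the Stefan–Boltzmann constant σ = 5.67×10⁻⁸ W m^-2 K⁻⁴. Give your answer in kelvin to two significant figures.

The baseline emission temperature is T_e = 215.8 K.
The change in absorbed flux is Δ[S(1−α)/4] = −SΔα/4 = -11.07 W m^-2.
Linearising σT⁴ gives d(σT⁴)/dT = 4σT_e³ = 2.279 W m^-2 per K.
Hence the no-feedback warming is ΔF/(4σT_e³) = -4.86 K.

-4.9 kelvin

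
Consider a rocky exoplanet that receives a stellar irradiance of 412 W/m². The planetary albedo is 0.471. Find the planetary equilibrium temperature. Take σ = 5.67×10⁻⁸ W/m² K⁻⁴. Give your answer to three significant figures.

The planet absorbs (1−α)S over its disc πR² and re-emits over 4πR², so the mean absorbed flux is (1−0.471)·412.0/4 = 54.49 W/m².
In equilibrium σT⁴ equals this, so T = 176.1 K.

176 K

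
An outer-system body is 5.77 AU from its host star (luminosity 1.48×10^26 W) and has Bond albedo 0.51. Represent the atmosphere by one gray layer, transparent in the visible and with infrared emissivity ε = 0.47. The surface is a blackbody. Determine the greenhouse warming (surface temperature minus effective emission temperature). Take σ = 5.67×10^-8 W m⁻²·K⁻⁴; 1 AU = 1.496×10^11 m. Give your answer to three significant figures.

Orbital distance: d = 5.77 AU = 8.632×10^11 m.
S = L/(4πd²) = 15.81 W m⁻².
At the top of the atmosphere, σT_e⁴ = S(1−α)/4 = 1.936 W m⁻², giving T_e = 76.44 K.
For a single slab of emissivity ε, T_s⁴ = 2T_e⁴/(2−ε); thus T_s = 76.44·(1.307)^(1/4) = 81.74 K.
Greenhouse warming: T_s − T_e = 5.295 K.

5.29 K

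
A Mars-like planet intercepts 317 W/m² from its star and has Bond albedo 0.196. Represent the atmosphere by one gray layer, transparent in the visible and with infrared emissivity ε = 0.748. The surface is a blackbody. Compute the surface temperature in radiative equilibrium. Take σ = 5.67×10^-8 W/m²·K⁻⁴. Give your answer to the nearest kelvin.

At the top of the atmosphere, σT_e⁴ = S(1−α)/4 = 63.72 W/m², giving T_e = 183.1 K.
The surface balance (absorbed SW + ε·downward IR = σT_s⁴) with T_a⁴ = T_s⁴/2 reduces to T_s = T_e·[2/(2−ε)]^¼ = 205.8 K.

206 kelvin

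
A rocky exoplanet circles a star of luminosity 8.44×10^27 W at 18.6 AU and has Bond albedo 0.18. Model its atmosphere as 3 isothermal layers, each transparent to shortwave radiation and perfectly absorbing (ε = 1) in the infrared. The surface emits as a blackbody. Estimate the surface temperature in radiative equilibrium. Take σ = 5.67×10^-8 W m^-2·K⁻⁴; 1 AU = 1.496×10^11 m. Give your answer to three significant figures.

188 K

d = 18.6 × 1.496×10^11 m = 2.783×10^12 m.
Flux at the orbit: S = L/(4πd²) = 8.44×10^27/(4π·(2.78×10^12)²) = 86.74 W m^-2.
The effective emission temperature is T_e = [S(1−α)/(4σ)]^¼ = 133.1 K.
Layer-by-layer balance gives σT_s⁴ = (N+1)σT_e⁴, so T_s = 4^¼·133.1 = 188.2 K.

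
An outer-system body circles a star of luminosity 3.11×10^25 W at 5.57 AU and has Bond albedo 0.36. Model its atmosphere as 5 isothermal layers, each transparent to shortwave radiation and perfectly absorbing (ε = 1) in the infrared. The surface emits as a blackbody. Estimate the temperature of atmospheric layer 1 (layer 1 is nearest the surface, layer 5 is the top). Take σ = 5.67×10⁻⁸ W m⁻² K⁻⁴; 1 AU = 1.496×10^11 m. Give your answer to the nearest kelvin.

84 kelvin

d = 5.57 × 1.496×10^11 m = 8.333×10^11 m.
Flux at the orbit: S = L/(4πd²) = 3.11×10^25/(4π·(8.33×10^11)²) = 3.564 W m⁻².
OLR = S(1−α)/4 = 0.5703 W m⁻²; the top layer radiates at T_e = 56.32 K.
Each opaque layer satisfies 2T_j⁴ = T_{j−1}⁴ + T_{j+1}⁴, giving T_k⁴ = (N+1−k)T_e⁴.
T_1 = (5)^(1/4)·56.32 = 84.21 K.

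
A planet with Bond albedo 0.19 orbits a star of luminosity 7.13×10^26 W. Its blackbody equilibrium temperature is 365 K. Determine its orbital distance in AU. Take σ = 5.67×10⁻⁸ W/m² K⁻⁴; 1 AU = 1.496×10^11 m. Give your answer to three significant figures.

The flux needed for this T is 4σT⁴/(1−0.19) = 4970 W/m².
From L = 4πd²S, d = √(7.13×10^26/(4π·4970)) = 1.069×10^11 m = 0.7142 AU.

0.714 AU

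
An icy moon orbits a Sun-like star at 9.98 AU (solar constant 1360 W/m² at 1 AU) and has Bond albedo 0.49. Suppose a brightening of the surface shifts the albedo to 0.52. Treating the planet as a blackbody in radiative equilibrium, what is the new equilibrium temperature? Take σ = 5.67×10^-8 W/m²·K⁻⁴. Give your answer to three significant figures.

73.3 K

By the inverse-square law, S = 1360/9.98² = 13.65 W/m².
T₂ = [S(1−α₂)/(4σ)]^(1/4) = [13.65·0.48/(4σ)]^(1/4) = 73.32 K.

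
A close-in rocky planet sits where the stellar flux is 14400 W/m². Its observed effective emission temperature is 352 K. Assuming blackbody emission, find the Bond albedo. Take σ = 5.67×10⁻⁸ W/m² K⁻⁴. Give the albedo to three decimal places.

0.758

Rearranging the radiative balance, α = 1 − 4σT⁴/S.
σT⁴ = 870.5 W/m², so 4σT⁴ = 3482 W/m².
Hence α = 1 − 3482/14400 = 0.7582.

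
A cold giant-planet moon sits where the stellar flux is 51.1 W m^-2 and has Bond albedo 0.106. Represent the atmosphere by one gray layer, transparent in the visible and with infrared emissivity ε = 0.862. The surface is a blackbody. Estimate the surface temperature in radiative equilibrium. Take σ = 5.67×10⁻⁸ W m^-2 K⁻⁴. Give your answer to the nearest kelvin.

137 K

The planet radiates to space at T_e = [S(1−α)/(4σ)]^(1/4) = 119.1 K.
For a single slab of emissivity ε, T_s⁴ = 2T_e⁴/(2−ε); thus T_s = 119.1·(1.757)^(1/4) = 137.2 K.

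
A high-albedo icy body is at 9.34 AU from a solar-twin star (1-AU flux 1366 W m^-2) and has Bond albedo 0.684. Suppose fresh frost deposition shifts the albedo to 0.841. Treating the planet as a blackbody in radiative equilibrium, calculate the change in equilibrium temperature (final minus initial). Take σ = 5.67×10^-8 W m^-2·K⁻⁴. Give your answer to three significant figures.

Irradiance scales as 1/d², so S = 1366 W m^-2 × (1/9.34)² = 15.66 W m^-2.
Before: T₁ = [15.66·0.316/(4σ)]^(1/4) = 68.34 K.
Final:   T₂ = [S(1−0.841)/(4σ)]^(1/4) = 57.56 K.
ΔT = T₂ − T₁ = -10.78 K.

-10.8 K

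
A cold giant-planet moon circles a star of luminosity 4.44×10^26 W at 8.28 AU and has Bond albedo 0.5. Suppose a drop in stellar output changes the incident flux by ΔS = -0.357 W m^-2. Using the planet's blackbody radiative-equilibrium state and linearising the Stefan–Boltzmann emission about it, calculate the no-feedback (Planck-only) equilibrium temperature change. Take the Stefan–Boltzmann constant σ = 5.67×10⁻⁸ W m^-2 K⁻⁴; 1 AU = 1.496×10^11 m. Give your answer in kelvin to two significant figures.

-0.33 K

Orbital distance: d = 8.28 AU = 1.239×10^12 m.
Flux at the orbit: S = L/(4πd²) = 4.44×10^26/(4π·(1.24×10^12)²) = 23.03 W m^-2.
Reference equilibrium: T_e = [S(1−α)/(4σ)]^(1/4) = 84.41 K.
TOA radiative forcing: ΔF = (1−α)ΔS/4 = 0.5·(-0.357)/4 = -0.04462 W m^-2.
The Planck feedback parameter is 4σT_e³ = 0.1364 W m^-2/K.
So ΔT₀ = -0.04462/0.1364 = -0.327 K.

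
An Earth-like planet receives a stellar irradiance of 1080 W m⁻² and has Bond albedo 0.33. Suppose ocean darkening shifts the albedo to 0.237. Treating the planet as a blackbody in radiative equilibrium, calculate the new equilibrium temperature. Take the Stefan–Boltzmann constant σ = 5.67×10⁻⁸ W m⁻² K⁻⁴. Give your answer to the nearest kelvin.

T₂ = [S(1−α₂)/(4σ)]^(1/4) = [1080·0.763/(4σ)]^(1/4) = 245.5 K.

246 K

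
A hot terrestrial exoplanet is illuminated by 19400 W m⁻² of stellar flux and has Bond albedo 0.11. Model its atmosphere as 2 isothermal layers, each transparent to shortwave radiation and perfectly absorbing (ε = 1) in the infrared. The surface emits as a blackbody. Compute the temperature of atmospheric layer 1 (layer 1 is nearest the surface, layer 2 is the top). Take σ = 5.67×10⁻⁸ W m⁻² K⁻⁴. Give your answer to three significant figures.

The effective emission temperature is T_e = [S(1−α)/(4σ)]^¼ = 525.3 K.
The net upward flux σT_e⁴ is constant between every pair of levels, so T_k⁴ = (N+1−k)T_e⁴.
T_1 = (2)^(1/4)·525.3 = 624.7 K.

625 kelvin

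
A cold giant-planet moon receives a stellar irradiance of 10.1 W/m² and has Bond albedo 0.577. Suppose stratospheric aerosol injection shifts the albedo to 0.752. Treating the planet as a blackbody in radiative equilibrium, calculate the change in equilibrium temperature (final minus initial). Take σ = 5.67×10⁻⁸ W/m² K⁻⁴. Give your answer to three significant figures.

-8.23 K

Initial: T₁ = [S(1−0.577)/(4σ)]^(1/4) = 65.88 K.
With α = 0.752, T₂ = 57.65 K.
Change: 57.65 − 65.88 = -8.232 K.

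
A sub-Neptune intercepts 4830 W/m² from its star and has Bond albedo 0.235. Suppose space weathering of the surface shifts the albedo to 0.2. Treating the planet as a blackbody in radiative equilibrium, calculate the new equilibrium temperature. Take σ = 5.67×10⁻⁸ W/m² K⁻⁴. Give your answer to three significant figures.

361 kelvin

T₂ = [S(1−α₂)/(4σ)]^(1/4) = [4830·0.8/(4σ)]^(1/4) = 361.3 K.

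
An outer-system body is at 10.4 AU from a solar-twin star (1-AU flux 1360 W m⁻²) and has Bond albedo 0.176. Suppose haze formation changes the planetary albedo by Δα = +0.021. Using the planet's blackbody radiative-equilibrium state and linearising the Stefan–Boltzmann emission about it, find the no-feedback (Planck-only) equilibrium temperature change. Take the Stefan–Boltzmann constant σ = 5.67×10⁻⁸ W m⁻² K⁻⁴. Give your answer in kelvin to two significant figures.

By the inverse-square law, S = 1360/10.4² = 12.57 W m⁻².
Reference equilibrium: T_e = [S(1−α)/(4σ)]^(1/4) = 82.21 K.
TOA radiative forcing: ΔF = −S·Δα/4 = −12.57·(+0.021)/4 = -0.06601 W m⁻².
Linearising σT⁴ gives d(σT⁴)/dT = 4σT_e³ = 0.1260 W m⁻² per K.
ΔT₀ = ΔF/λ_P = -0.06601/0.1260 = -0.524 K.

-0.52 K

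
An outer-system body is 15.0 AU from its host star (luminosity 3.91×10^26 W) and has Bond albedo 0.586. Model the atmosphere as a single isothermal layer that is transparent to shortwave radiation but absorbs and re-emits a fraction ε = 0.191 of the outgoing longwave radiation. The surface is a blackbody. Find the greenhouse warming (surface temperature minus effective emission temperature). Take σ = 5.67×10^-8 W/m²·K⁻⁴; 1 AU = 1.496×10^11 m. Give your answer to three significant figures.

1.47 kelvin

d = 15.0 × 1.496×10^11 m = 2.244×10^12 m.
Spreading L over a sphere of radius d: S = 3.91×10^26/(4π·2.24×10^12²) = 6.179 W/m².
Effective emission temperature (TOA balance): σT_e⁴ = S(1−α)/4 = 0.6395 W/m² → T_e = 57.95 K.
For a single slab of emissivity ε, T_s⁴ = 2T_e⁴/(2−ε); thus T_s = 57.95·(1.106)^(1/4) = 59.42 K.
The atmosphere warms the surface by 1.473 K.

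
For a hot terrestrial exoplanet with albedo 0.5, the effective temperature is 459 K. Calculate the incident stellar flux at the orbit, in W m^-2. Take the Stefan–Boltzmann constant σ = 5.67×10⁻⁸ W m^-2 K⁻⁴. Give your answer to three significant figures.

From S(1−α)/4 = σT⁴: S = 4σT⁴/(1−α).
The emitted flux is σT⁴ = 2517 W m^-2.
S = 4·2517/0.5 = 20130 W m^-2.

20100 W m^-2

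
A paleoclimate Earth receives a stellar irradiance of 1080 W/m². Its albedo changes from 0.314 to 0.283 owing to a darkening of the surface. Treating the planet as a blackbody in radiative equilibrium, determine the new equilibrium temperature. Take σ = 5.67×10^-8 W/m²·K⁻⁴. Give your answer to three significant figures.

With the new albedo, S(1−α₂)/4 = 193.6 W/m², so T₂ = 241.7 K.

242 kelvin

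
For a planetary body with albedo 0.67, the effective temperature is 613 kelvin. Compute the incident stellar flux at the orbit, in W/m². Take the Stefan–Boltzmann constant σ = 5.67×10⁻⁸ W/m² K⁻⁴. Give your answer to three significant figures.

97000 W/m²

From S(1−α)/4 = σT⁴: S = 4σT⁴/(1−α).
The emitted flux is σT⁴ = 8006 W/m².
So S = 4×8006/(1−0.67) = 97040 W/m².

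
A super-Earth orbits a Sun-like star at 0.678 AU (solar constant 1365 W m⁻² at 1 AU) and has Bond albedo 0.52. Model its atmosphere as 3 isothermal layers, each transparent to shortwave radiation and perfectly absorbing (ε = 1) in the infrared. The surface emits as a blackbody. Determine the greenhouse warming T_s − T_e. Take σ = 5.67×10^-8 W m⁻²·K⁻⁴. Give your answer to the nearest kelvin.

117 K

Flux at the orbit: S = 1365/(0.678)² = 2969 W m⁻².
Top-of-atmosphere balance: σT_e⁴ = S(1−α)/4 = 356.3 W m⁻² → T_e = 281.6 K.
T_s = (N+1)^(1/4)·T_e = 398.2 K.
So the greenhouse effect raises the surface by 398.2 − 281.6 = 116.6 K.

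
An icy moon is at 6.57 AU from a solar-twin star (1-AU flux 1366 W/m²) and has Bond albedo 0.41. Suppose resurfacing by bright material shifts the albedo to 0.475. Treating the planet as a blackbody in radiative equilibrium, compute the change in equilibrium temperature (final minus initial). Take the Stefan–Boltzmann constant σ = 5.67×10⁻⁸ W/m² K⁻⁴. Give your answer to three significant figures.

Flux at the orbit: S = 1366/(6.57)² = 31.65 W/m².
With α = 0.41, T₁ = 95.25 K.
With α = 0.475, T₂ = 92.51 K.
ΔT = T₂ − T₁ = -2.739 K.

-2.74 K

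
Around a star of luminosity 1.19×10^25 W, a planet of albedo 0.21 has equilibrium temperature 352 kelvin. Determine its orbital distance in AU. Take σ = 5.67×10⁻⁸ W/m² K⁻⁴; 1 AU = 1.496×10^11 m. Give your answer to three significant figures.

0.0980 AU

Energy balance gives S = 4σT⁴/(1−α) = 4407 W/m².
From L = 4πd²S, d = √(1.19×10^25/(4π·4407)) = 1.466×10^10 m = 0.09798 AU.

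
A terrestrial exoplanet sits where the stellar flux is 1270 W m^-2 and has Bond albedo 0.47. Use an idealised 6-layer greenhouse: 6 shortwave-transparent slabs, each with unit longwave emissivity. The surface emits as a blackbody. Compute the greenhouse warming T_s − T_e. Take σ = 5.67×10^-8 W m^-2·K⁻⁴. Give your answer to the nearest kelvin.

The effective emission temperature is T_e = [S(1−α)/(4σ)]^¼ = 233.4 K.
T_s = (N+1)^(1/4)·T_e = 379.7 K.
So the greenhouse effect raises the surface by 379.7 − 233.4 = 146.2 K.

146 kelvin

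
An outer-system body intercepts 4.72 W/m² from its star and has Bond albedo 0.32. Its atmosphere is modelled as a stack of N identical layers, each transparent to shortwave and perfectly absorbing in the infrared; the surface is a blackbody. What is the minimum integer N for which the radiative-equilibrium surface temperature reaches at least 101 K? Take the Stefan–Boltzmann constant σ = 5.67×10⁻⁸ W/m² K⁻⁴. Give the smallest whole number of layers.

7

OLR = S(1−α)/4 = 0.8024 W/m²; the top layer radiates at T_e = 61.33 K.
Since T_s⁴ = (N+1)T_e⁴, we need N ≥ (T_s/T_e)⁴ − 1 = 6.353.
So N ≥ 6.353; the smallest integer is N = 7.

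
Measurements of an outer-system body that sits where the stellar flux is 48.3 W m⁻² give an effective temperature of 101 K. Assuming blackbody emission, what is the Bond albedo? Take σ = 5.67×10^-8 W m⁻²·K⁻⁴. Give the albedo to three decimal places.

From σT⁴ = S(1−α)/4 we invert for α: 1−α = 4σT⁴/S.
σT⁴ = 5.900 W m⁻², so 4σT⁴ = 23.60 W m⁻².
Hence α = 1 − 23.60/48.30 = 0.5114.

0.511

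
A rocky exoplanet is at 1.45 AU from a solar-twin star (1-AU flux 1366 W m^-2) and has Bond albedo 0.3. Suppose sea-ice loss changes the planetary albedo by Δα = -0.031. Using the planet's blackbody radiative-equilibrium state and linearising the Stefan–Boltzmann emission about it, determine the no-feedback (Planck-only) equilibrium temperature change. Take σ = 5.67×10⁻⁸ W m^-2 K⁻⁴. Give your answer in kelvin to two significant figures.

2.3 K

Irradiance scales as 1/d², so S = 1366 W m^-2 × (1/1.45)² = 649.7 W m^-2.
Unperturbed T_e = [649.7·(1−0.3)/(4σ)]^¼ = 211.6 K.
ΔF = −(S/4)Δα = −(649.7/4)×(-0.031) = 5.035 W m^-2.
The Planck feedback parameter is 4σT_e³ = 2.149 W m^-2/K.
Hence the no-feedback warming is ΔF/(4σT_e³) = 2.34 K.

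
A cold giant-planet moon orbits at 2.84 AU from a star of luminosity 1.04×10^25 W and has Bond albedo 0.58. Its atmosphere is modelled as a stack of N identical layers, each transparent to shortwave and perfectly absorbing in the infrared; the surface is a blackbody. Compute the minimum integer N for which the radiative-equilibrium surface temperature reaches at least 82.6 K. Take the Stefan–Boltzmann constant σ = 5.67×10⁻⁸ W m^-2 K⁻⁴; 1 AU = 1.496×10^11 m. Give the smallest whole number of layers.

Orbital distance: d = 2.84 AU = 4.249×10^11 m.
Spreading L over a sphere of radius d: S = 1.04×10^25/(4π·4.25×10^11²) = 4.585 W m^-2.
The effective emission temperature is T_e = [S(1−α)/(4σ)]^¼ = 53.98 K.
T_s = (N+1)^(1/4)·T_e ≥ 82.6 K requires N+1 ≥ (T_s/T_e)⁴ = (82.6/53.98)⁴ = 5.483.
So N ≥ 4.483; the smallest integer is N = 5.

5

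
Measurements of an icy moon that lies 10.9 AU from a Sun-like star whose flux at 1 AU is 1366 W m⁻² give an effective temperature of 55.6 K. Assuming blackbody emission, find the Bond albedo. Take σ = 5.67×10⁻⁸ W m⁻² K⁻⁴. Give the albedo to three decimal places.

By the inverse-square law, S = 1366/10.9² = 11.50 W m⁻².
Rearranging the radiative balance, α = 1 − 4σT⁴/S.
4σT⁴ = 4·5.67×10⁻⁸·(55.6)⁴ = 2.167 W m⁻².
1−α = 2.167/11.50 = 0.1885, so α = 0.8115.

0.811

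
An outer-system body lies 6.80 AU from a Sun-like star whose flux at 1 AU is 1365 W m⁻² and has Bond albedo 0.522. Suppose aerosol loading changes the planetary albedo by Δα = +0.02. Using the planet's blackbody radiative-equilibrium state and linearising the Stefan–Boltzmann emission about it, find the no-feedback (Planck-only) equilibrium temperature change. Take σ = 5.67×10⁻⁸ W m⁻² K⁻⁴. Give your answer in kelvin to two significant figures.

Flux at the orbit: S = 1365/(6.80)² = 29.52 W m⁻².
Unperturbed T_e = [29.52·(1−0.522)/(4σ)]^¼ = 88.81 K.
The change in absorbed flux is Δ[S(1−α)/4] = −SΔα/4 = -0.1476 W m⁻².
Planck response: λ_P = 4σT_e³ = 4·5.67×10⁻⁸·(88.81)³ = 0.1589 W m⁻²/K.
Hence the no-feedback warming is ΔF/(4σT_e³) = -0.929 K.

-0.93 K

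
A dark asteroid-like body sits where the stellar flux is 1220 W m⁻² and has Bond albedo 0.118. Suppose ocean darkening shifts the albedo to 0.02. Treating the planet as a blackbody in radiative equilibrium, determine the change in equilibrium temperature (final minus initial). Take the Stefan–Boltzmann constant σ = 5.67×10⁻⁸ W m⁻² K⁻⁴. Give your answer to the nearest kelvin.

Initial: T₁ = [S(1−0.118)/(4σ)]^(1/4) = 262.4 K.
With α = 0.02, T₂ = 269.5 K.
ΔT = T₂ − T₁ = 7.005 K.

7 kelvin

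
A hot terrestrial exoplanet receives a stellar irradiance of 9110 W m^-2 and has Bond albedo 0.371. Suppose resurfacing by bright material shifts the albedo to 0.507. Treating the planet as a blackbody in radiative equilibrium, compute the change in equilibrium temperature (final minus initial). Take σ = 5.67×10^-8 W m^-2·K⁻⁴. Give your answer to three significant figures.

-23.6 kelvin

Before: T₁ = [9110·0.629/(4σ)]^(1/4) = 398.7 K.
Final:   T₂ = [S(1−0.507)/(4σ)]^(1/4) = 375.1 K.
ΔT = T₂ − T₁ = -23.56 K.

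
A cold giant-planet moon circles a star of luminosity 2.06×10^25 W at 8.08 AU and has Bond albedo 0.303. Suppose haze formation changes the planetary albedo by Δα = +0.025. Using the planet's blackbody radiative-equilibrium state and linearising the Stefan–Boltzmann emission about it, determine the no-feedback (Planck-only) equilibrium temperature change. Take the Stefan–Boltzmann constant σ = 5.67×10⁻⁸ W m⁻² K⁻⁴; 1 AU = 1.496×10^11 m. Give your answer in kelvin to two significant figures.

-0.39 K

Orbital distance: d = 8.08 AU = 1.209×10^12 m.
S = L/(4πd²) = 1.122 W m⁻².
The baseline emission temperature is T_e = 43.09 K.
ΔF = −(S/4)Δα = −(1.122/4)×(+0.025) = -0.007012 W m⁻².
The Planck feedback parameter is 4σT_e³ = 0.01815 W m⁻²/K.
ΔT₀ = ΔF/λ_P = -0.007012/0.01815 = -0.386 K.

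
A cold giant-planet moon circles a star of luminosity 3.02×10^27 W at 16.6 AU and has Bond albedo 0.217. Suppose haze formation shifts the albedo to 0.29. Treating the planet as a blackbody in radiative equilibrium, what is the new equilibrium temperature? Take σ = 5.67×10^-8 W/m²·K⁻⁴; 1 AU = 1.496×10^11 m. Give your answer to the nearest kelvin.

105 K

d = 16.6 × 1.496×10^11 m = 2.483×10^12 m.
S = L/(4πd²) = 38.97 W/m².
New equilibrium: T₂ = [(1−0.29)·38.97/(4σ)]^(1/4) = 105.1 K.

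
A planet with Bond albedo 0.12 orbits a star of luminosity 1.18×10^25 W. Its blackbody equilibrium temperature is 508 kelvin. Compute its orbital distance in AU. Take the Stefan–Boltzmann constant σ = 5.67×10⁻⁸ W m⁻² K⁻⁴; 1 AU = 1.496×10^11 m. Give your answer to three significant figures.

The flux needed for this T is 4σT⁴/(1−0.12) = 17160 W m⁻².
From L = 4πd²S, d = √(1.18×10^25/(4π·17160)) = 7.397×10^9 m = 0.04944 AU.

0.0494 AU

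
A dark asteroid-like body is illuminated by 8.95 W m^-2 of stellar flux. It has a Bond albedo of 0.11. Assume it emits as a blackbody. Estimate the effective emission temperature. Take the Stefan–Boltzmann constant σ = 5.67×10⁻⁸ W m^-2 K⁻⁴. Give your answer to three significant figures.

Absorbed flux (global mean): S(1−α)/4 = 8.950·0.89/4 = 1.991 W m^-2.
Set σT⁴ = 1.991 → T = (1.991/σ)^(1/4) = 76.98 K.

77.0 K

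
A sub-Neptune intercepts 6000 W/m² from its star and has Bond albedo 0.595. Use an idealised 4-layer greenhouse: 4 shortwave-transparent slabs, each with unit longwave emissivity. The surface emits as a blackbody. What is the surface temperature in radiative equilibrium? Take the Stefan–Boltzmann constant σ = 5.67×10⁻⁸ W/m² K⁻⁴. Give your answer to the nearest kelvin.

The effective emission temperature is T_e = [S(1−α)/(4σ)]^¼ = 321.7 K.
For an N-layer opaque stack, T_s⁴ = (N+1)T_e⁴, hence T_s = (5)^(1/4)×321.7 K = 481.1 K.

481 K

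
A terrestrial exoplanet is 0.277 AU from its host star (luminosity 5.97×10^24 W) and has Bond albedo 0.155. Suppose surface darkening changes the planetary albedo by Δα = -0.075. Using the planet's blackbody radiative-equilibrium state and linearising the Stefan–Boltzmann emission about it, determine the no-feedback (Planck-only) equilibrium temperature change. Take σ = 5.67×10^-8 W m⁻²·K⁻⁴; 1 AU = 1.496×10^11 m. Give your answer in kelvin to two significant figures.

4.0 K

Orbital distance: d = 0.277 AU = 4.144×10^10 m.
S = L/(4πd²) = 276.7 W m⁻².
Unperturbed T_e = [276.7·(1−0.155)/(4σ)]^¼ = 179.2 K.
The change in absorbed flux is Δ[S(1−α)/4] = −SΔα/4 = 5.187 W m⁻².
Linearising σT⁴ gives d(σT⁴)/dT = 4σT_e³ = 1.305 W m⁻² per K.
So ΔT₀ = 5.187/1.305 = 3.98 K.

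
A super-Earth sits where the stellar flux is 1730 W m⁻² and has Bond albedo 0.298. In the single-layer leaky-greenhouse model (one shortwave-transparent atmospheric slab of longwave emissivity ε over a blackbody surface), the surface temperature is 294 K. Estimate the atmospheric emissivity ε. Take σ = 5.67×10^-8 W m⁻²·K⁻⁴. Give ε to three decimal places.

Effective temperature: T_e = [S(1−α)/(4σ)]^(1/4) = 270.5 K.
T_s⁴ = T_e⁴·2/(2−ε) → ε = 2 − 2(T_e/T_s)⁴ = 2 − 2·(270.5/294)⁴ = 0.5666.

0.567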